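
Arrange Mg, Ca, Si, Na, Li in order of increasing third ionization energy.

Si, Ca, Na, Mg, Li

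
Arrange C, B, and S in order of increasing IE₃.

IE_3 is the cost of taking one more electron from the +2 cation: C²⁺ still has 2 valence electrons; B²⁺ still has 1 valence electron; S²⁺ still has 4 valence electrons.
All are still removing valence electrons, so compare the +2 ions as you would atoms: IE_3 generally rises across a period (higher Z_eff) and falls down a group (larger shell), subject to the usual subshell exceptions.
Valence configurations: C²⁺ [He]2s², B²⁺ [He]2s¹, S²⁺ [Ne]3s²3p².
Tabulated IE_3 (kJ/mol): C 4620, B 3660, S 3357.
Putting it together, IE_3: S < B < C.

S < B < C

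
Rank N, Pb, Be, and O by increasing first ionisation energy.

Pb < Be < O < N

First ionization energy rises across a period (greater Z_eff holds electrons more tightly) and falls down a group (valence electrons are farther from the nucleus).
These span different periods and groups, so the two trends combine.
Be > Pb: period and group pull opposite ways; the down-group shift dominates (900 vs 716 kJ/mol).
O > Be: O lies to the right of Be in period 2, so the across-period effect alone puts O higher.
N > O: this pair runs against the simple trend — see the exception note.
Note the exception: N has a higher first ionization energy than O, contrary to the simple trend — pairing an electron in O's 2p⁴ costs repulsion energy, so O ionizes more easily than half-filled N (2p³).
Tabulated first ionization energy (kJ/mol): Be 900, N 1402, O 1314, Pb 716.
So from lowest to highest: Pb < Be < O < N.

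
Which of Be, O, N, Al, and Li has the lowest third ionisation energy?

Al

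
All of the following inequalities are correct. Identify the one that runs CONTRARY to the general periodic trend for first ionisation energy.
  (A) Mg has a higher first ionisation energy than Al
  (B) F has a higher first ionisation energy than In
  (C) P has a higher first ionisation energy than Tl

(A)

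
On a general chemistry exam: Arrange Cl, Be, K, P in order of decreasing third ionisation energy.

The third ionization energy removes an electron from the +2 ion. For each element: Cl²⁺ still has 5 valence electrons; Be²⁺ is the bare [He] core; K²⁺ is already 1 electron into the core; P²⁺ still has 3 valence electrons.
Pulling an electron out of a noble-gas core costs far more than removing a remaining valence electron, so K and Be sit at the high end of IE_3.
Valence configurations: Cl²⁺ [Ne]3s²3p³, P²⁺ [Ne]3s²3p¹.
The numbers (kJ/mol): Cl 3822, Be 14849, K 4420, P 2914.
Hence IE_3: P < Cl < K < Be.

Be > K > Cl > P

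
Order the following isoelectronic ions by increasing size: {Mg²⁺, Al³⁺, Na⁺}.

All of these have 10 electrons, so size is governed by nuclear charge alone: the more protons, the stronger the pull on the same electron cloud, and the smaller the ion.
Nuclear charges: Al³⁺ (Z=13), Mg²⁺ (Z=12), Na⁺ (Z=11).
Smallest to largest: Al³⁺ < Mg²⁺ < Na⁺.

Al³⁺ < Mg²⁺ < Na⁺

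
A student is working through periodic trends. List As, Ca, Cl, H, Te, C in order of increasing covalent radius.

H < C < Cl < As < Te < Ca

H is in period 1, group 1; C is in period 2, group 14; Cl is in period 3, group 17; Ca is in period 4, group 2; As is in period 4, group 15; Te is in period 5, group 16.
Radius decreases left→right (rising Z_eff, same n) and increases top→bottom (higher n).
Here both period and group differ, so the two effects have to be weighed against each other.
C > H: the two effects oppose for this pair; the down-group effect wins (75 vs 32 pm).
Cl > C: period and group pull opposite ways; the down-group shift dominates (99 vs 75 pm).
As > Cl: relative to Cl, both the across-period and down-group shifts push As's atomic radius up.
Te > As: the two effects oppose for this pair; the down-group effect wins (136 vs 121 pm).
Ca > Te: the two effects oppose for this pair; the across-period effect wins (171 vs 136 pm).
Tabulated atomic radius (pm): H 32, C 75, Cl 99, Ca 171, As 121, Te 136.
So from smallest to largest: H < C < Cl < As < Te < Ca.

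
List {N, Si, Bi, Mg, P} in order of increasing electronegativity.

Mg, Si, Bi, P, N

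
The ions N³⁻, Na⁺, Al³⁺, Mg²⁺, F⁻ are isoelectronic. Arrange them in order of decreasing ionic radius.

All of these have 10 electrons, so size is governed by nuclear charge alone: the more protons, the stronger the pull on the same electron cloud, and the smaller the ion.
Nuclear charges: Al³⁺ (Z=13), Mg²⁺ (Z=12), Na⁺ (Z=11), F⁻ (Z=9), N³⁻ (Z=7).
Largest to smallest: N³⁻ > F⁻ > Na⁺ > Mg²⁺ > Al³⁺.

N³⁻, F⁻, Na⁺, Mg²⁺, Al³⁺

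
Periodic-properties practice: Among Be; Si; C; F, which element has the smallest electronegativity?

Be

Smaller atoms with higher effective nuclear charge are more electronegative.
Neither a single period nor a single group — weigh both effects.
Si > Be: period and group pull opposite ways; the across-period shift dominates (1.90 vs 1.57).
C > Si: C sits above Si in group 14, so the down-group effect alone puts C higher.
F > C: F lies to the right of C in period 2, so the across-period effect alone puts F higher.
For reference (Pauling): Be 1.57, C 2.55, F 3.98, Si 1.90.
The smallest electronegativity among these belongs to Be.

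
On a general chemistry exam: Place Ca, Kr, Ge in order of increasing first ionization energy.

Ca, Ge, Kr

Across a period the outer electron is held more tightly (higher IE₁); down a group it sits in a higher shell, more shielded, and comes off more easily.
All lie in period 4, so first ionization energy increases left to right.
So from lowest to highest: Ca < Ge < Kr.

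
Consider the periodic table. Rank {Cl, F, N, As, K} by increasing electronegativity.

K, As, N, Cl, F

N is in period 2, group 15; F is in period 2, group 17; Cl is in period 3, group 17; K is in period 4, group 1; As is in period 4, group 15.
Atoms toward the upper right of the periodic table pull bonding electrons most strongly.
Here both period and group differ, so the two effects have to be weighed against each other.
As > K: As lies to the right of K in period 4, so the across-period effect alone puts As higher.
N > As: N sits above As in group 15, so the down-group effect alone puts N higher.
Cl > N: the two effects oppose for this pair; the across-period effect wins (3.16 vs 3.04).
F > Cl: they share group 17; the group trend gives F the larger value.
Tabulated electronegativity (Pauling): N 3.04, F 3.98, Cl 3.16, K 0.82, As 2.18.
So from lowest to highest: K < As < N < Cl < F.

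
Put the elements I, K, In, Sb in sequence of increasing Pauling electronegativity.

K, In, Sb, I

K is in period 4, group 1; In is in period 5, group 13; Sb is in period 5, group 15; I is in period 5, group 17.
Atoms toward the upper right of the periodic table pull bonding electrons most strongly.
Here both period and group differ, so the two effects have to be weighed against each other.
In > K: period and group pull opposite ways; the across-period shift dominates (1.78 vs 0.82).
Sb > In: both are in period 5; the period trend gives Sb the larger value.
I > Sb: I lies to the right of Sb in period 5, so the across-period effect alone puts I higher.
For reference (Pauling): K 0.82, In 1.78, Sb 2.05, I 2.66.
So from lowest to highest: K < In < Sb < I.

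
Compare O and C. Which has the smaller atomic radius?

C is in period 2, group 14; O is in period 2, group 16.
Radius decreases left→right (rising Z_eff, same n) and increases top→bottom (higher n).
All lie in period 2, so atomic radius increases right to left.
So O has the smaller atomic radius (O < C).

O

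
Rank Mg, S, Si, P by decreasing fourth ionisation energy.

Mg > P > S > Si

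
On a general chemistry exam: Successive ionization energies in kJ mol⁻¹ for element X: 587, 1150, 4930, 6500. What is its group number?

Group 2

Look for the largest jump between consecutive ionization energies: IE3/IE2 ≈ 4.3, far larger than any earlier ratio.
That jump marks the point where a core electron is being removed. So the atom has 2 valence electrons.
A main-group element with 2 valence electrons is in group 2.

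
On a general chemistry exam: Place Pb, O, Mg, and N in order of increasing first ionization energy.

Pb < Mg < O < N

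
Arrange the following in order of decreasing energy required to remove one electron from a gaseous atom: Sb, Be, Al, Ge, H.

H > Be > Sb > Ge > Al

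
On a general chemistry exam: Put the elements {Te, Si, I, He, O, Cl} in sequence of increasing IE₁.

He is in period 1, group 18; O is in period 2, group 16; Si is in period 3, group 14; Cl is in period 3, group 17; Te is in period 5, group 16; I is in period 5, group 17.
Removing the outermost electron gets harder across a period and easier down a group.
Neither a single period nor a single group — weigh both effects.
Te > Si: the two effects oppose for this pair; the across-period effect wins (869 vs 786 kJ/mol).
I > Te: I lies to the right of Te in period 5, so the across-period effect alone puts I higher.
Cl > I: they share group 17; the group trend gives Cl the larger value.
O > Cl: the two effects oppose for this pair; the down-group effect wins (1314 vs 1251 kJ/mol).
He > O: relative to O, both the across-period and down-group shifts push He's first ionization energy up.
Tabulated first ionization energy (kJ/mol): He 2372, O 1314, Si 786, Cl 1251, Te 869, I 1008.
So from lowest to highest: Si < Te < I < Cl < O < He.

Si, Te, I, Cl, O, He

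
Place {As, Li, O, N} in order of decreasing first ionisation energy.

Li is in period 2, group 1; N is in period 2, group 15; O is in period 2, group 16; As is in period 4, group 15.
Across a period the outer electron is held more tightly (higher IE₁); down a group it sits in a higher shell, more shielded, and comes off more easily.
Here both period and group differ, so the two effects have to be weighed against each other.
As > Li: period and group pull opposite ways; the across-period shift dominates (947 vs 520 kJ/mol).
O > As: relative to As, both the across-period and down-group shifts push O's first ionization energy up.
N > O: this pair runs against the simple trend — see the exception note.
Note the exception: N has a higher first ionization energy than O, contrary to the simple trend — pairing an electron in O's 2p⁴ costs repulsion energy, so O ionizes more easily than half-filled N (2p³).
Tabulated first ionization energy (kJ/mol): Li 520, N 1402, O 1314, As 947.
So from highest to lowest: N > O > As > Li.

N > O > As > Li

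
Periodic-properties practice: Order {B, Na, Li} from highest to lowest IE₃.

The third ionization energy removes an electron from the +2 ion. For each element: B²⁺ still has 1 valence electron; Na²⁺ is already 1 electron into the core; Li²⁺ is already 1 electron into the core.
Pulling an electron out of a noble-gas core costs far more than removing a remaining valence electron, so Na and Li sit at the high end of IE_3.
The numbers (kJ/mol): B 3660, Na 6910, Li 11815.
Hence IE_3: B < Na < Li.

Li > Na > B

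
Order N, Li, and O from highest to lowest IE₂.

Li > O > N

The second ionization energy removes an electron from the +1 ion. For each element: N⁺ still has 4 valence electrons; Li⁺ is the bare [He] core; O⁺ still has 5 valence electrons.
Pulling an electron out of a noble-gas core costs far more than removing a remaining valence electron, so Li sits at the high end of IE_2.
Valence configurations: N⁺ [He]2s²2p², O⁺ [He]2s²2p³.
The numbers (kJ/mol): N 2856, Li 7298, O 3388.
Hence IE_2: N < O < Li.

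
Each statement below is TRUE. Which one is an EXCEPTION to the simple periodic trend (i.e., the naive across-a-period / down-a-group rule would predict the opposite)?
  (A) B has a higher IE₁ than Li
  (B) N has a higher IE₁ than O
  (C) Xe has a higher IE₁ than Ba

The general trend: IE₁ increases across a period and decreases down a group.
(A) B (period 2, group 13) vs Li (period 2, group 1): the stated order agrees with the simple trend.
(B) N (period 2, group 15) vs O (period 2, group 16): the stated order contradicts the simple trend.
(C) Xe (period 5, group 18) vs Ba (period 6, group 2): the stated order agrees with the simple trend.
The exception is (B): pairing an electron in O's 2p⁴ costs repulsion energy, so O ionizes more easily than half-filled N (2p³).

(B)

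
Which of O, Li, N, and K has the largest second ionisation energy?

Li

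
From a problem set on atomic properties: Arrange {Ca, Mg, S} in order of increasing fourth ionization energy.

S, Ca, Mg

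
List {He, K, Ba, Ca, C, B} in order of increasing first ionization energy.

He is in period 1, group 18; B is in period 2, group 13; C is in period 2, group 14; K is in period 4, group 1; Ca is in period 4, group 2; Ba is in period 6, group 2.
First ionization energy rises across a period (greater Z_eff holds electrons more tightly) and falls down a group (valence electrons are farther from the nucleus).
Here both period and group differ, so the two effects have to be weighed against each other.
Ba > K: period and group pull opposite ways; the across-period shift dominates (503 vs 419 kJ/mol).
Ca > Ba: Ca sits above Ba in group 2, so the down-group effect alone puts Ca higher.
B > Ca: relative to Ca, both the across-period and down-group shifts push B's first ionization energy up.
C > B: C lies to the right of B in period 2, so the across-period effect alone puts C higher.
He > C: relative to C, both the across-period and down-group shifts push He's first ionization energy up.
For reference (kJ/mol): He 2372, B 801, C 1086, K 419, Ca 590, Ba 503.
So from lowest to highest: K < Ba < Ca < B < C < He.

K < Ba < Ca < B < C < He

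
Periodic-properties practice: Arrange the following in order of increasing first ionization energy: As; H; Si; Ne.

Si < As < H < Ne

H is in period 1, group 1; Ne is in period 2, group 18; Si is in period 3, group 14; As is in period 4, group 15.
Removing the outermost electron gets harder across a period and easier down a group.
These span different periods and groups, so the two trends combine.
As > Si: period and group pull opposite ways; the across-period shift dominates (947 vs 786 kJ/mol).
H > As: period and group pull opposite ways; the down-group shift dominates (1312 vs 947 kJ/mol).
Ne > H: the two effects oppose for this pair; the across-period effect wins (2081 vs 1312 kJ/mol).
Tabulated first ionization energy (kJ/mol): H 1312, Ne 2081, Si 786, As 947.
So from lowest to highest: Si < As < H < Ne.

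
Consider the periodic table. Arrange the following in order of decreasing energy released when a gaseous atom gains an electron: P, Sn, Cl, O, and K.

Cl > O > Sn > P > K

EA tends to increase across a period and decrease down a group, though the pattern is less regular than for IE or radius.
These span different periods and groups, so the two trends combine.
P > K: relative to K, both the across-period and down-group shifts push P's electron affinity up.
Sn > P: this pair runs against the simple trend — see the exception note.
O > Sn: both effects reinforce here, so O is clearly the higher of the two.
Cl > O: period and group pull opposite ways; the across-period shift dominates (349 vs 141 kJ/mol).
Note the exception: Sn has a higher electron affinity than P, contrary to the simple trend — adding an electron to P's half-filled np³ subshell costs electron-pairing energy.
Tabulated electron affinity (kJ/mol): O 141, P 72, Cl 349, K 48, Sn 107.
So from highest to lowest: Cl > O > Sn > P > K.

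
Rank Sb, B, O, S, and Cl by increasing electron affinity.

B is in period 2, group 13; O is in period 2, group 16; S is in period 3, group 16; Cl is in period 3, group 17; Sb is in period 5, group 15.
Adding an electron releases more energy for atoms nearer the top right (short of the noble gases).
Here both period and group differ, so the two effects have to be weighed against each other.
Sb > B: period and group pull opposite ways; the across-period shift dominates (103 vs 27 kJ/mol).
O > Sb: both effects reinforce here, so O is clearly the higher of the two.
S > O: this pair runs against the simple trend — see the exception note.
Cl > S: both are in period 3; the period trend gives Cl the larger value.
Note the exception: S has a higher electron affinity than O, contrary to the simple trend — the compact 2p subshell of O repels the added electron more than S's larger 3p does.
Tabulated electron affinity (kJ/mol): B 27, O 141, S 200, Cl 349, Sb 103.
So from lowest to highest: B < Sb < O < S < Cl.

B, Sb, O, S, Cl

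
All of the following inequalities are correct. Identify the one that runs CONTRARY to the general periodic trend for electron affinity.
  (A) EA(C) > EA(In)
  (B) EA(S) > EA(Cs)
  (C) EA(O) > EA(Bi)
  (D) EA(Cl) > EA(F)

The general trend: electron affinity increases across a period and decreases down a group.
(A) C (period 2, group 14) vs In (period 5, group 13): the stated order agrees with the simple trend.
(B) S (period 3, group 16) vs Cs (period 6, group 1): the stated order agrees with the simple trend.
(C) O (period 2, group 16) vs Bi (period 6, group 15): the stated order agrees with the simple trend.
(D) Cl (period 3, group 17) vs F (period 2, group 17): the stated order contradicts the simple trend.
The exception is (D): F's small 2p subshell makes the incoming electron feel strong e⁻–e⁻ repulsion, so Cl actually releases more energy on gaining an electron.

(D)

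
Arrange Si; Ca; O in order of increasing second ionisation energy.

Ca < Si < O

After 1 electron has been removed, what remains? Si⁺ still has 3 valence electrons; Ca⁺ still has 1 valence electron; O⁺ still has 5 valence electrons.
All are still removing valence electrons, so compare the +1 ions as you would atoms: IE_2 generally rises across a period (higher Z_eff) and falls down a group (larger shell), subject to the usual subshell exceptions.
Valence configurations: Si⁺ [Ne]3s²3p¹, Ca⁺ [Ar]4s¹, O⁺ [He]2s²2p³.
The numbers (kJ/mol): Si 1577, Ca 1145, O 3388.
Putting it together, IE_2: Ca < Si < O.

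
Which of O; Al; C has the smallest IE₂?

Al

The second ionization energy removes an electron from the +1 ion. For each element: O⁺ still has 5 valence electrons; Al⁺ still has 2 valence electrons; C⁺ still has 3 valence electrons.
All are still removing valence electrons, so compare the +1 ions as you would atoms: IE_2 generally rises across a period (higher Z_eff) and falls down a group (larger shell), subject to the usual subshell exceptions.
Valence configurations: O⁺ [He]2s²2p³, Al⁺ [Ne]3s², C⁺ [He]2s²2p¹.
The numbers (kJ/mol): O 3388, Al 1817, C 2353.
Overall IE_2 order: Al < C < O.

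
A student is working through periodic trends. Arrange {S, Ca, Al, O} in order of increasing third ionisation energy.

Al < S < Ca < O

Consider each +2 ion: S²⁺ still has 4 valence electrons; Ca²⁺ is the bare [Ar] core; Al²⁺ still has 1 valence electron; O²⁺ still has 4 valence electrons.
Usually core removal costs more than valence removal, but here the competition is close: a tightly held n=2 valence electron can cost more to remove than an n=3 core electron, so the actual values have to decide it.
Valence configurations: S²⁺ [Ne]3s²3p², Al²⁺ [Ne]3s¹, O²⁺ [He]2s²2p².
Tabulated IE_3 (kJ/mol): S 3357, Ca 4912, Al 2745, O 5300.
So the third ionization energies run Al < S < Ca < O.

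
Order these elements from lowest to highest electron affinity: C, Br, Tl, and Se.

Tl < C < Se < Br

C is in period 2, group 14; Se is in period 4, group 16; Br is in period 4, group 17; Tl is in period 6, group 13.
Electron affinity generally becomes more exothermic across a period toward the halogens and less exothermic down a group.
Here both period and group differ, so the two effects have to be weighed against each other.
C > Tl: relative to Tl, both the across-period and down-group shifts push C's electron affinity up.
Se > C: period and group pull opposite ways; the across-period shift dominates (195 vs 122 kJ/mol).
Br > Se: Br lies to the right of Se in period 4, so the across-period effect alone puts Br higher.
Tabulated electron affinity (kJ/mol): C 122, Se 195, Br 325, Tl 19.
So from lowest to highest: Tl < C < Se < Br.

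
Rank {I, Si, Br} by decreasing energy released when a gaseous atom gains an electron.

Br > I > Si

Atoms with high Z_eff and room in the valence shell (especially the halogens) have the most exothermic electron affinities.
These span different periods and groups, so the two trends combine.
I > Si: period and group pull opposite ways; the across-period shift dominates (295 vs 134 kJ/mol).
Br > I: they share group 17; the group trend gives Br the larger value.
For reference (kJ/mol): Si 134, Br 325, I 295.
So from highest to lowest: Br > I > Si.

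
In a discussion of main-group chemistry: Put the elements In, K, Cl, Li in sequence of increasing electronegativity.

Electronegativity increases across a period and decreases down a group, tracking effective nuclear charge and atomic size.
Neither a single period nor a single group — weigh both effects.
Li > K: Li sits above K in group 1, so the down-group effect alone puts Li higher.
In > Li: the two effects oppose for this pair; the across-period effect wins (1.78 vs 0.98).
Cl > In: relative to In, both the across-period and down-group shifts push Cl's electronegativity up.
For reference (Pauling): Li 0.98, Cl 3.16, K 0.82, In 1.78.
So from lowest to highest: K < Li < In < Cl.

K, Li, In, Cl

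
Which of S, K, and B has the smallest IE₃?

S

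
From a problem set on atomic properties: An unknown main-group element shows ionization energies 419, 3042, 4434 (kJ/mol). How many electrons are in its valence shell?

1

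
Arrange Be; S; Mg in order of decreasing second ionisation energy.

S, Be, Mg

After 1 electron has been removed, what remains? Be⁺ still has 1 valence electron; S⁺ still has 5 valence electrons; Mg⁺ still has 1 valence electron.
All are still removing valence electrons, so compare the +1 ions as you would atoms: IE_2 generally rises across a period (higher Z_eff) and falls down a group (larger shell), subject to the usual subshell exceptions.
Valence configurations: Be⁺ [He]2s¹, S⁺ [Ne]3s²3p³, Mg⁺ [Ne]3s¹.
Approximate IE_2 values (kJ/mol): Be 1757, S 2252, Mg 1451.
Overall IE_2 order: Mg < Be < S.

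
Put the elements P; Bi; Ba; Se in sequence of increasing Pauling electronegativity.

Ba < Bi < P < Se

P is in period 3, group 15; Se is in period 4, group 16; Ba is in period 6, group 2; Bi is in period 6, group 15.
Smaller atoms with higher effective nuclear charge are more electronegative.
Neither a single period nor a single group — weigh both effects.
Bi > Ba: both are in period 6; the period trend gives Bi the larger value.
P > Bi: they share group 15; the group trend gives P the larger value.
Se > P: period and group pull opposite ways; the across-period shift dominates (2.55 vs 2.19).
Tabulated electronegativity (Pauling): P 2.19, Se 2.55, Ba 0.89, Bi 2.02.
So from lowest to highest: Ba < Bi < P < Se.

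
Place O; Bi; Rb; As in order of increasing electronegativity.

Rb < Bi < As < O

Smaller atoms with higher effective nuclear charge are more electronegative.
Here both period and group differ, so the two effects have to be weighed against each other.
Bi > Rb: the two effects oppose for this pair; the across-period effect wins (2.02 vs 0.82).
As > Bi: As sits above Bi in group 15, so the down-group effect alone puts As higher.
O > As: relative to As, both the across-period and down-group shifts push O's electronegativity up.
Tabulated electronegativity (Pauling): O 3.44, As 2.18, Rb 0.82, Bi 2.02.
So from lowest to highest: Rb < Bi < As < O.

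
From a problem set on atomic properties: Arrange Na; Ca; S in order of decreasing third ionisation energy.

Consider each +2 ion: Na²⁺ is already 1 electron into the core; Ca²⁺ is the bare [Ar] core; S²⁺ still has 4 valence electrons.
Core electrons are held far more tightly than valence electrons, so Ca and Na top the IE_3 order.
Approximate IE_3 values (kJ/mol): Na 6910, Ca 4912, S 3357.
Overall IE_3 order: S < Ca < Na.

Na > Ca > S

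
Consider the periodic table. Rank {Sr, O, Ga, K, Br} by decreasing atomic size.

K > Sr > Ga > Br > O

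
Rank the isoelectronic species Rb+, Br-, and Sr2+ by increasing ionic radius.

All of these have 36 electrons, so size is governed by nuclear charge alone: the more protons, the stronger the pull on the same electron cloud, and the smaller the ion.
Nuclear charges: Sr2+ (Z=38), Rb+ (Z=37), Br- (Z=35).
Smallest to largest: Sr2+ < Rb+ < Br-.

Sr2+ < Rb+ < Br-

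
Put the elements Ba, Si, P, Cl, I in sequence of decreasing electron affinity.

EA tends to increase across a period and decrease down a group, though the pattern is less regular than for IE or radius.
Here both period and group differ, so the two effects have to be weighed against each other.
P > Ba: both effects reinforce here, so P is clearly the higher of the two.
Si > P: this pair runs against the simple trend — see the exception note.
I > Si: the two effects oppose for this pair; the across-period effect wins (295 vs 134 kJ/mol).
Cl > I: Cl sits above I in group 17, so the down-group effect alone puts Cl higher.
Note the exception: Si has a higher electron affinity than P, contrary to the simple trend — adding an electron to P's half-filled 3p³ is unfavourable, so Si (3p²) has the more exothermic EA.
Approximate values (kJ/mol): Si 134, P 72, Cl 349, I 295, Ba 14.
So from highest to lowest: Cl > I > Si > P > Ba.

Cl, I, Si, P, Ba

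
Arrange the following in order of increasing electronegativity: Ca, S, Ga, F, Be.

Ca < Be < Ga < S < F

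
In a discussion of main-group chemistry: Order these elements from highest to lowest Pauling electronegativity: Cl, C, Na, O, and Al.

O > Cl > C > Al > Na

Atoms toward the upper right of the periodic table pull bonding electrons most strongly.
These span different periods and groups, so the two trends combine.
Al > Na: Al lies to the right of Na in period 3, so the across-period effect alone puts Al higher.
C > Al: both effects reinforce here, so C is clearly the higher of the two.
Cl > C: the two effects oppose for this pair; the across-period effect wins (3.16 vs 2.55).
O > Cl: the two effects oppose for this pair; the down-group effect wins (3.44 vs 3.16).
Approximate values (Pauling): C 2.55, O 3.44, Na 0.93, Al 1.61, Cl 3.16.
So from highest to lowest: O > Cl > C > Al > Na.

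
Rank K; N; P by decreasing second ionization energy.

The second ionization energy removes an electron from the +1 ion. For each element: K⁺ is the bare [Ar] core; N⁺ still has 4 valence electrons; P⁺ still has 4 valence electrons.
Pulling an electron out of a noble-gas core costs far more than removing a remaining valence electron, so K sits at the high end of IE_2.
Valence configurations: N⁺ [He]2s²2p², P⁺ [Ne]3s²3p².
The numbers (kJ/mol): K 3052, N 2856, P 1907.
Overall IE_2 order: P < N < K.

K > N > P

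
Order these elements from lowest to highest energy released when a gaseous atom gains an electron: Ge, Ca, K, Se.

Ca, K, Ge, Se

K is in period 4, group 1; Ca is in period 4, group 2; Ge is in period 4, group 14; Se is in period 4, group 16.
Atoms with high Z_eff and room in the valence shell (especially the halogens) have the most exothermic electron affinities.
All lie in period 4; the across-period trend (electron affinity increases left to right) applies, with the exception below.
Note the exception: K has a higher electron affinity than Ca, contrary to the simple trend — adding an electron to Ca (ns²) has to open a new, higher-energy np subshell, which is unfavourable.
Approximate values (kJ/mol): K 48, Ca 2, Ge 119, Se 195.
So from lowest to highest: Ca < K < Ge < Se.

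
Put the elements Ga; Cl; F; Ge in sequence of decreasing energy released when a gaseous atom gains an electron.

Cl > F > Ge > Ga

F is in period 2, group 17; Cl is in period 3, group 17; Ga is in period 4, group 13; Ge is in period 4, group 14.
Electron affinity generally becomes more exothermic across a period toward the halogens and less exothermic down a group.
Here both period and group differ, so the two effects have to be weighed against each other.
Ge > Ga: Ge lies to the right of Ga in period 4, so the across-period effect alone puts Ge higher.
F > Ge: both effects reinforce here, so F is clearly the higher of the two.
Cl > F: this pair runs against the simple trend — see the exception note.
Note the exception: Cl has a higher electron affinity than F, contrary to the simple trend — F's small 2p subshell makes the incoming electron feel strong e⁻–e⁻ repulsion, so Cl actually releases more energy on gaining an electron.
For reference (kJ/mol): F 328, Cl 349, Ga 29, Ge 119.
So from highest to lowest: Cl > F > Ge > Ga.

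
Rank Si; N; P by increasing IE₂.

The second ionization energy removes an electron from the +1 ion. For each element: Si⁺ still has 3 valence electrons; N⁺ still has 4 valence electrons; P⁺ still has 4 valence electrons.
All are still removing valence electrons, so compare the +1 ions as you would atoms: IE_2 generally rises across a period (higher Z_eff) and falls down a group (larger shell), subject to the usual subshell exceptions.
Valence configurations: Si⁺ [Ne]3s²3p¹, N⁺ [He]2s²2p², P⁺ [Ne]3s²3p².
The numbers (kJ/mol): Si 1577, N 2856, P 1907.
So the second ionization energies run Si < P < N.

Si < P < N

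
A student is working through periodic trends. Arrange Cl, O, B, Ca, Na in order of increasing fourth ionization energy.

IE_4 is the cost of taking one more electron from the +3 cation: Cl³⁺ still has 4 valence electrons; O³⁺ still has 3 valence electrons; B³⁺ is the bare [He] core; Ca³⁺ is already 1 electron into the core; Na³⁺ is already 2 electrons into the core.
Usually core removal costs more than valence removal, but here the competition is close: a tightly held n=2 valence electron can cost more to remove than an n=3 core electron, so the actual values have to decide it.
Valence configurations: Cl³⁺ [Ne]3s²3p², O³⁺ [He]2s²2p¹.
The numbers (kJ/mol): Cl 5159, O 7469, B 25026, Ca 6491, Na 9543.
Hence IE_4: Cl < Ca < O < Na < B.

Cl < Ca < O < Na < B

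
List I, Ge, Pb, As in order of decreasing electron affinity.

I > Ge > As > Pb

Adding an electron releases more energy for atoms nearer the top right (short of the noble gases).
Neither a single period nor a single group — weigh both effects.
As > Pb: both effects reinforce here, so As is clearly the higher of the two.
Ge > As: this pair runs against the simple trend — see the exception note.
I > Ge: period and group pull opposite ways; the across-period shift dominates (295 vs 119 kJ/mol).
Note the exception: Ge has a higher electron affinity than As, contrary to the simple trend — adding an electron to As's half-filled 4p³ is unfavourable, so Ge (4p²) has the more exothermic EA.
Tabulated electron affinity (kJ/mol): Ge 119, As 78, I 295, Pb 35.
So from highest to lowest: I > Ge > As > Pb.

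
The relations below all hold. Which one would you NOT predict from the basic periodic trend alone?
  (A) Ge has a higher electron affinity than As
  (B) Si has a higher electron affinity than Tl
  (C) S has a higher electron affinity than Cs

The general trend: electron affinity increases across a period and decreases down a group.
(A) Ge (period 4, group 14) vs As (period 4, group 15): the stated order contradicts the simple trend.
(B) Si (period 3, group 14) vs Tl (period 6, group 13): the stated order agrees with the simple trend.
(C) S (period 3, group 16) vs Cs (period 6, group 1): the stated order agrees with the simple trend.
The exception is (A): adding an electron to As's half-filled 4p³ is unfavourable, so Ge (4p²) has the more exothermic EA.

(A)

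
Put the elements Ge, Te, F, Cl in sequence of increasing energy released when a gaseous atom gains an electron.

Electron affinity generally becomes more exothermic across a period toward the halogens and less exothermic down a group.
Neither a single period nor a single group — weigh both effects.
Te > Ge: the two effects oppose for this pair; the across-period effect wins (190 vs 119 kJ/mol).
F > Te: relative to Te, both the across-period and down-group shifts push F's electron affinity up.
Cl > F: this pair runs against the simple trend — see the exception note.
Note the exception: Cl has a higher electron affinity than F, contrary to the simple trend — F's small 2p subshell makes the incoming electron feel strong e⁻–e⁻ repulsion, so Cl actually releases more energy on gaining an electron.
Tabulated electron affinity (kJ/mol): F 328, Cl 349, Ge 119, Te 190.
So from lowest to highest: Ge < Te < F < Cl.

Ge < Te < F < Cl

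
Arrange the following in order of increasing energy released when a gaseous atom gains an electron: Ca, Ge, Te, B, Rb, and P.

Ca < B < Rb < P < Ge < Te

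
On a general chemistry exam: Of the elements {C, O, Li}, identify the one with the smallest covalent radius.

O

Li is in period 2, group 1; C is in period 2, group 14; O is in period 2, group 16.
Atomic radius shrinks across a period as nuclear charge pulls the same shell inward, and grows down a group as new shells are added.
All lie in period 2, so atomic radius increases right to left.
The smallest covalent radius among these belongs to O.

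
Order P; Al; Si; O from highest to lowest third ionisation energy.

O, Si, P, Al

The third ionization energy removes an electron from the +2 ion. For each element: P²⁺ still has 3 valence electrons; Al²⁺ still has 1 valence electron; Si²⁺ still has 2 valence electrons; O²⁺ still has 4 valence electrons.
All are still removing valence electrons, so compare the +2 ions as you would atoms: IE_3 generally rises across a period (higher Z_eff) and falls down a group (larger shell), subject to the usual subshell exceptions.
Valence configurations: P²⁺ [Ne]3s²3p¹, Al²⁺ [Ne]3s¹, Si²⁺ [Ne]3s², O²⁺ [He]2s²2p².
P²⁺ loses a lone 3p electron whereas Si²⁺ must break into a filled 3s² pair, so IE_3(Si) > IE_3(P) even though P has the higher nuclear charge.
The numbers (kJ/mol): P 2914, Al 2745, Si 3232, O 5300.
Putting it together, IE_3: Al < P < Si < O.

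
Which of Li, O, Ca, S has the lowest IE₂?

After 1 electron has been removed, what remains? Li⁺ is the bare [He] core; O⁺ still has 5 valence electrons; Ca⁺ still has 1 valence electron; S⁺ still has 5 valence electrons.
Core electrons are held far more tightly than valence electrons, so Li tops the IE_2 order.
Valence configurations: O⁺ [He]2s²2p³, Ca⁺ [Ar]4s¹, S⁺ [Ne]3s²3p³.
The numbers (kJ/mol): Li 7298, O 3388, Ca 1145, S 2252.
So the second ionization energies run Ca < S < O < Li.

Ca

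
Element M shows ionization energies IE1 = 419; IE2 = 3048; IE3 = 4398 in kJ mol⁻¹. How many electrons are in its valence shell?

1

Look for the largest jump between consecutive ionization energies: IE2/IE1 ≈ 7.3, far larger than any earlier ratio.
That jump marks the point where a core electron is being removed. So the atom has 1 valence electron.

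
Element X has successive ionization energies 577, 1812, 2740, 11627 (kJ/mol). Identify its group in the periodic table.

Group 13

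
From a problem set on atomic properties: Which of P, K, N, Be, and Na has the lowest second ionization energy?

The second ionization energy removes an electron from the +1 ion. For each element: P⁺ still has 4 valence electrons; K⁺ is the bare [Ar] core; N⁺ still has 4 valence electrons; Be⁺ still has 1 valence electron; Na⁺ is the bare [Ne] core.
Breaking into a closed-shell core is much more expensive than removing a leftover valence electron — K and Na have the largest IE_2 here.
Valence configurations: P⁺ [Ne]3s²3p², N⁺ [He]2s²2p², Be⁺ [He]2s¹.
Tabulated IE_2 (kJ/mol): P 1907, K 3052, N 2856, Be 1757, Na 4562.
So the second ionization energies run Be < P < N < K < Na.

Be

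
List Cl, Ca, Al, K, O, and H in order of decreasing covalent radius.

K, Ca, Al, Cl, O, H

H is in period 1, group 1; O is in period 2, group 16; Al is in period 3, group 13; Cl is in period 3, group 17; K is in period 4, group 1; Ca is in period 4, group 2.
Across a period the added protons contract the valence shell; down a group each new principal shell makes the atom larger.
Here both period and group differ, so the two effects have to be weighed against each other.
O > H: period and group pull opposite ways; the down-group shift dominates (63 vs 32 pm).
Cl > O: the two effects oppose for this pair; the down-group effect wins (99 vs 63 pm).
Al > Cl: both are in period 3; the period trend gives Al the larger value.
Ca > Al: relative to Al, both the across-period and down-group shifts push Ca's atomic radius up.
K > Ca: K lies to the left of Ca in period 4, so the across-period effect alone puts K larger.
Tabulated atomic radius (pm): H 32, O 63, Al 126, Cl 99, K 196, Ca 171.
So from largest to smallest: K > Ca > Al > Cl > O > H.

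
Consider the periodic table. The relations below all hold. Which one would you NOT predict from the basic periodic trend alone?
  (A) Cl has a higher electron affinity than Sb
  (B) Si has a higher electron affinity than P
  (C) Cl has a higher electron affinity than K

The general trend: electron affinity increases across a period and decreases down a group.
(A) Cl (period 3, group 17) vs Sb (period 5, group 15): the stated order agrees with the simple trend.
(B) Si (period 3, group 14) vs P (period 3, group 15): the stated order contradicts the simple trend.
(C) Cl (period 3, group 17) vs K (period 4, group 1): the stated order agrees with the simple trend.
The exception is (B): adding an electron to P's half-filled 3p³ is unfavourable, so Si (3p²) has the more exothermic EA.

(B)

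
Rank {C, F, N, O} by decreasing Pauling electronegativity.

F > O > N > C

EN rises left→right (higher Z_eff, smaller atoms) and falls top→bottom (larger, more shielded atoms).
All lie in period 2, so electronegativity increases left to right.
So from highest to lowest: F > O > N > C.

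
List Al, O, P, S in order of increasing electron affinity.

O is in period 2, group 16; Al is in period 3, group 13; P is in period 3, group 15; S is in period 3, group 16.
EA tends to increase across a period and decrease down a group, though the pattern is less regular than for IE or radius.
These span different periods and groups, so the two trends combine.
P > Al: both are in period 3; the period trend gives P the larger value.
O > P: both effects reinforce here, so O is clearly the higher of the two.
S > O: this pair runs against the simple trend — see the exception note.
Note the exception: S has a higher electron affinity than O, contrary to the simple trend — the compact 2p subshell of O repels the added electron more than S's larger 3p does.
For reference (kJ/mol): O 141, Al 42, P 72, S 200.
So from lowest to highest: Al < P < O < S.

Al, P, O, S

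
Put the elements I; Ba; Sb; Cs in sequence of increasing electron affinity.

EA tends to increase across a period and decrease down a group, though the pattern is less regular than for IE or radius.
These span different periods and groups, so the two trends combine.
Cs > Ba: this pair runs against the simple trend — see the exception note.
Sb > Cs: relative to Cs, both the across-period and down-group shifts push Sb's electron affinity up.
I > Sb: both are in period 5; the period trend gives I the larger value.
Note the exception: Cs has a higher electron affinity than Ba, contrary to the simple trend — adding an electron to Ba (ns²) has to open a new, higher-energy np subshell, which is unfavourable.
Tabulated electron affinity (kJ/mol): Sb 103, I 295, Cs 46, Ba 14.
So from lowest to highest: Ba < Cs < Sb < I.

Ba < Cs < Sb < I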